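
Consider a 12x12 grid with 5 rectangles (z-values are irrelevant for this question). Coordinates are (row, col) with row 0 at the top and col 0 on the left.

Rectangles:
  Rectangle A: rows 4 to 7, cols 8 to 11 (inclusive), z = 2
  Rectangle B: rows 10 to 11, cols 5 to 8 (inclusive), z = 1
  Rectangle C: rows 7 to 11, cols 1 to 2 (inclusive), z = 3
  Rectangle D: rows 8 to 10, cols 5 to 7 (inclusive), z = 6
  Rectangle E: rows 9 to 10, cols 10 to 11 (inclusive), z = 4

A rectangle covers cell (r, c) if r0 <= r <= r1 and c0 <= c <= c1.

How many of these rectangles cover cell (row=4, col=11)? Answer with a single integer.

Check cell (4,11):
  A: rows 4-7 cols 8-11 -> covers
  B: rows 10-11 cols 5-8 -> outside (row miss)
  C: rows 7-11 cols 1-2 -> outside (row miss)
  D: rows 8-10 cols 5-7 -> outside (row miss)
  E: rows 9-10 cols 10-11 -> outside (row miss)
Count covering = 1

Answer: 1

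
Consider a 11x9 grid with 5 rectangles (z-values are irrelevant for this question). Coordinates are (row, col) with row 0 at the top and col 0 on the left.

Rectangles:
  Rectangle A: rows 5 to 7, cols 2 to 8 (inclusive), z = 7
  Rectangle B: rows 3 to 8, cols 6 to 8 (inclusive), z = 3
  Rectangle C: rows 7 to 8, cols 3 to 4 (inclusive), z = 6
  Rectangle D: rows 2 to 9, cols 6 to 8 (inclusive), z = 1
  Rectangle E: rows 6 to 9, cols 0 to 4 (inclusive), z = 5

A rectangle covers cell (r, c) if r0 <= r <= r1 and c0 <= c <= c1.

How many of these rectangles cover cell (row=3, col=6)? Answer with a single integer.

Answer: 2

Derivation:
Check cell (3,6):
  A: rows 5-7 cols 2-8 -> outside (row miss)
  B: rows 3-8 cols 6-8 -> covers
  C: rows 7-8 cols 3-4 -> outside (row miss)
  D: rows 2-9 cols 6-8 -> covers
  E: rows 6-9 cols 0-4 -> outside (row miss)
Count covering = 2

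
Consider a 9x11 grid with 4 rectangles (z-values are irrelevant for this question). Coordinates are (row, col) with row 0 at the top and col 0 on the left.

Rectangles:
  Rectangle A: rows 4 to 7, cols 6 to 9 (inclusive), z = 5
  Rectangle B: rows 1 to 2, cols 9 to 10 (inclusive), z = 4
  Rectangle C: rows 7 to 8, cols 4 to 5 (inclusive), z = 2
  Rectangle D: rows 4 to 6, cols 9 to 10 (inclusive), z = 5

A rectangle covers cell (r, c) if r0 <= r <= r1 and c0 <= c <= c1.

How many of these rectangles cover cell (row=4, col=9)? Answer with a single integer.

Check cell (4,9):
  A: rows 4-7 cols 6-9 -> covers
  B: rows 1-2 cols 9-10 -> outside (row miss)
  C: rows 7-8 cols 4-5 -> outside (row miss)
  D: rows 4-6 cols 9-10 -> covers
Count covering = 2

Answer: 2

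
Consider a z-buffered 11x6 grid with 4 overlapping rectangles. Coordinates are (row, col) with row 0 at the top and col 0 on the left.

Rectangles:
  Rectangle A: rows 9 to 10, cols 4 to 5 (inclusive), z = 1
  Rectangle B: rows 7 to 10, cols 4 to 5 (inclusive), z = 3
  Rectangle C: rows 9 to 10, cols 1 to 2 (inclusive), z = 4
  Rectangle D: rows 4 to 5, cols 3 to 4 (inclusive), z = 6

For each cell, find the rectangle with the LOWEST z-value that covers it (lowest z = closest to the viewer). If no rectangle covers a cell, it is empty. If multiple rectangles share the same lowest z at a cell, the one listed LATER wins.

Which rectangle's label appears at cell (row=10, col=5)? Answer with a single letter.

Answer: A

Derivation:
Check cell (10,5):
  A: rows 9-10 cols 4-5 z=1 -> covers; best now A (z=1)
  B: rows 7-10 cols 4-5 z=3 -> covers; best now A (z=1)
  C: rows 9-10 cols 1-2 -> outside (col miss)
  D: rows 4-5 cols 3-4 -> outside (row miss)
Winner: A at z=1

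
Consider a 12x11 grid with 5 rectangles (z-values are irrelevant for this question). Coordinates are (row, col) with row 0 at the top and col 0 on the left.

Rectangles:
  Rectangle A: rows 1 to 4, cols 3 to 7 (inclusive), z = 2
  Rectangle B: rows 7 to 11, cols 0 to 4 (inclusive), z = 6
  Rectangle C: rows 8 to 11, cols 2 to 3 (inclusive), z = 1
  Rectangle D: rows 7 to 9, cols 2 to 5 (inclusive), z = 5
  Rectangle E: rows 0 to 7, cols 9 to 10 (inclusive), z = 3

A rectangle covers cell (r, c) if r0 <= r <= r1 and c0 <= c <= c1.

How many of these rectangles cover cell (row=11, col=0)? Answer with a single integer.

Check cell (11,0):
  A: rows 1-4 cols 3-7 -> outside (row miss)
  B: rows 7-11 cols 0-4 -> covers
  C: rows 8-11 cols 2-3 -> outside (col miss)
  D: rows 7-9 cols 2-5 -> outside (row miss)
  E: rows 0-7 cols 9-10 -> outside (row miss)
Count covering = 1

Answer: 1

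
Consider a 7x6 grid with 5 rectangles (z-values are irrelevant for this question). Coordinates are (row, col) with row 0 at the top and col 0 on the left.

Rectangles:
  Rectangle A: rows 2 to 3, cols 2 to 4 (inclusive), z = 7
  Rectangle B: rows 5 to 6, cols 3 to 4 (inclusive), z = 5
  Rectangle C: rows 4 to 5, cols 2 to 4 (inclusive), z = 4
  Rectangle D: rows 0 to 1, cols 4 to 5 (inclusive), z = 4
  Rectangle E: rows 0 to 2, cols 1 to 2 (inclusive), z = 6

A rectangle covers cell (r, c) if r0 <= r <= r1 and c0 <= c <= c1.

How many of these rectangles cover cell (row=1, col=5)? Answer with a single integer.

Answer: 1

Derivation:
Check cell (1,5):
  A: rows 2-3 cols 2-4 -> outside (row miss)
  B: rows 5-6 cols 3-4 -> outside (row miss)
  C: rows 4-5 cols 2-4 -> outside (row miss)
  D: rows 0-1 cols 4-5 -> covers
  E: rows 0-2 cols 1-2 -> outside (col miss)
Count covering = 1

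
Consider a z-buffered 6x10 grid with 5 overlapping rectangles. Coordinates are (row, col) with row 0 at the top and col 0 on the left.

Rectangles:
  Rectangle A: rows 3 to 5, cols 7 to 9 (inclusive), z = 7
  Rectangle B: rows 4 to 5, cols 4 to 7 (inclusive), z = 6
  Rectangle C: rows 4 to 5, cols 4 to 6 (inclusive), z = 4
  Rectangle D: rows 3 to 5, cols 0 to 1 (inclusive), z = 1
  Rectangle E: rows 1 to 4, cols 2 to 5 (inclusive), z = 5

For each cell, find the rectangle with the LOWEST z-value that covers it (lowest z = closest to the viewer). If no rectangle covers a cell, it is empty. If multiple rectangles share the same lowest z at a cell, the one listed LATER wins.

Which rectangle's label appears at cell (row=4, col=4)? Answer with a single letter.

Check cell (4,4):
  A: rows 3-5 cols 7-9 -> outside (col miss)
  B: rows 4-5 cols 4-7 z=6 -> covers; best now B (z=6)
  C: rows 4-5 cols 4-6 z=4 -> covers; best now C (z=4)
  D: rows 3-5 cols 0-1 -> outside (col miss)
  E: rows 1-4 cols 2-5 z=5 -> covers; best now C (z=4)
Winner: C at z=4

Answer: C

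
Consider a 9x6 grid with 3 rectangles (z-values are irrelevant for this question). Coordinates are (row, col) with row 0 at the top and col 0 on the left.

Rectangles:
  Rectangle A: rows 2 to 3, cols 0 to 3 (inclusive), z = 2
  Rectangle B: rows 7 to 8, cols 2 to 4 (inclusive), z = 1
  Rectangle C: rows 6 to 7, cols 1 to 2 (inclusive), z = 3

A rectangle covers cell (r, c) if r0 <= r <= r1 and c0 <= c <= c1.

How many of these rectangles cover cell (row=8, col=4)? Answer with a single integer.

Check cell (8,4):
  A: rows 2-3 cols 0-3 -> outside (row miss)
  B: rows 7-8 cols 2-4 -> covers
  C: rows 6-7 cols 1-2 -> outside (row miss)
Count covering = 1

Answer: 1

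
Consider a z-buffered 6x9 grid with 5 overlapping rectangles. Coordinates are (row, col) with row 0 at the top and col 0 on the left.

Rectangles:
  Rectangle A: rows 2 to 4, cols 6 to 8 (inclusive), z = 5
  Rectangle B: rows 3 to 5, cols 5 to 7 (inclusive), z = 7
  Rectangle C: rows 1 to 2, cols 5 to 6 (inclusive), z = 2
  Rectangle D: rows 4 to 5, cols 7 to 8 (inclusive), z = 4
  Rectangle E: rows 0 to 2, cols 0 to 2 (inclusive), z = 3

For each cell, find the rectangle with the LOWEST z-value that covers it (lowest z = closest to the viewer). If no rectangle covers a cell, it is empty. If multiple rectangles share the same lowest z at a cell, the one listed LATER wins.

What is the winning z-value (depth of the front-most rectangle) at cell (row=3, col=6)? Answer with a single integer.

Answer: 5

Derivation:
Check cell (3,6):
  A: rows 2-4 cols 6-8 z=5 -> covers; best now A (z=5)
  B: rows 3-5 cols 5-7 z=7 -> covers; best now A (z=5)
  C: rows 1-2 cols 5-6 -> outside (row miss)
  D: rows 4-5 cols 7-8 -> outside (row miss)
  E: rows 0-2 cols 0-2 -> outside (row miss)
Winner: A at z=5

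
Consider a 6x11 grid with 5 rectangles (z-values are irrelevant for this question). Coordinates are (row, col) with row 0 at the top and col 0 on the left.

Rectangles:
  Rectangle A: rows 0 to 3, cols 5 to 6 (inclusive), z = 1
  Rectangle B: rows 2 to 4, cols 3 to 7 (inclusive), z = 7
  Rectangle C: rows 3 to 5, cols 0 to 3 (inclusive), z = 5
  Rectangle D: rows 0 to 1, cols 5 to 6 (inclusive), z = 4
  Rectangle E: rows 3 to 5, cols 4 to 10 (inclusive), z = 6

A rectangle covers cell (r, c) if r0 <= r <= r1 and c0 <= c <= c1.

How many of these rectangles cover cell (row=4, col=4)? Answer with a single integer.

Answer: 2

Derivation:
Check cell (4,4):
  A: rows 0-3 cols 5-6 -> outside (row miss)
  B: rows 2-4 cols 3-7 -> covers
  C: rows 3-5 cols 0-3 -> outside (col miss)
  D: rows 0-1 cols 5-6 -> outside (row miss)
  E: rows 3-5 cols 4-10 -> covers
Count covering = 2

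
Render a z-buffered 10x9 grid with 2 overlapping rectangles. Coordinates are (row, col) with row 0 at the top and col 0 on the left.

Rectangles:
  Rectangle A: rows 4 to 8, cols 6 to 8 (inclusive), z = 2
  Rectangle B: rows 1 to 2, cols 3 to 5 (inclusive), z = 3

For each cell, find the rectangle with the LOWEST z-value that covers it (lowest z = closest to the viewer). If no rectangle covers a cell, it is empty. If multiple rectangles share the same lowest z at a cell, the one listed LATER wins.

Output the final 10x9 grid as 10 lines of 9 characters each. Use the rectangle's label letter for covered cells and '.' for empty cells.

.........
...BBB...
...BBB...
.........
......AAA
......AAA
......AAA
......AAA
......AAA
.........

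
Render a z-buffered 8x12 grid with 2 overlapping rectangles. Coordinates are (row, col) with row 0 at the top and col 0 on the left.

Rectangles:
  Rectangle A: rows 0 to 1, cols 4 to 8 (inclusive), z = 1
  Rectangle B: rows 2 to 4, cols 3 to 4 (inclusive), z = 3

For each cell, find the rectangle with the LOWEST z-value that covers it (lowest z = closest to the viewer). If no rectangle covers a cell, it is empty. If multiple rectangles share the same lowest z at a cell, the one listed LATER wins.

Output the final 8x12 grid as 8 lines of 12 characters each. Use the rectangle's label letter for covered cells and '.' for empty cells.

....AAAAA...
....AAAAA...
...BB.......
...BB.......
...BB.......
............
............
............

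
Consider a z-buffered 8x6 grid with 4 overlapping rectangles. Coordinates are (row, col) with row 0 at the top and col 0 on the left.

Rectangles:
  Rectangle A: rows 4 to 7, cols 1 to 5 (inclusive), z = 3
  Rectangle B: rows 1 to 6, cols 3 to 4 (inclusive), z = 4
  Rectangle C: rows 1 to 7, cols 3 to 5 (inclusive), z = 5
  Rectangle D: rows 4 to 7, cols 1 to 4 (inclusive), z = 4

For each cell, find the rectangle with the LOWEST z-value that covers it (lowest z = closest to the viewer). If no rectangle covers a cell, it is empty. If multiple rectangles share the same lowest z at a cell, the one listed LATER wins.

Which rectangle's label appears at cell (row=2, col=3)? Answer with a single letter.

Answer: B

Derivation:
Check cell (2,3):
  A: rows 4-7 cols 1-5 -> outside (row miss)
  B: rows 1-6 cols 3-4 z=4 -> covers; best now B (z=4)
  C: rows 1-7 cols 3-5 z=5 -> covers; best now B (z=4)
  D: rows 4-7 cols 1-4 -> outside (row miss)
Winner: B at z=4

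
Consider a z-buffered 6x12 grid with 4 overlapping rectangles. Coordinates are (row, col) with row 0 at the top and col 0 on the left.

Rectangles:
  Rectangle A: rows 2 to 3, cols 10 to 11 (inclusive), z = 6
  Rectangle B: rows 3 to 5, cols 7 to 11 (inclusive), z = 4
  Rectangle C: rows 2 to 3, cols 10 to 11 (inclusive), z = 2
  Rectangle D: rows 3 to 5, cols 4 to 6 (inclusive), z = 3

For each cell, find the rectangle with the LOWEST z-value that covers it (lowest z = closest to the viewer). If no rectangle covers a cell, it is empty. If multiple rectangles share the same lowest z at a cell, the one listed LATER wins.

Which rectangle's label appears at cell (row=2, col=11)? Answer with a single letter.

Check cell (2,11):
  A: rows 2-3 cols 10-11 z=6 -> covers; best now A (z=6)
  B: rows 3-5 cols 7-11 -> outside (row miss)
  C: rows 2-3 cols 10-11 z=2 -> covers; best now C (z=2)
  D: rows 3-5 cols 4-6 -> outside (row miss)
Winner: C at z=2

Answer: C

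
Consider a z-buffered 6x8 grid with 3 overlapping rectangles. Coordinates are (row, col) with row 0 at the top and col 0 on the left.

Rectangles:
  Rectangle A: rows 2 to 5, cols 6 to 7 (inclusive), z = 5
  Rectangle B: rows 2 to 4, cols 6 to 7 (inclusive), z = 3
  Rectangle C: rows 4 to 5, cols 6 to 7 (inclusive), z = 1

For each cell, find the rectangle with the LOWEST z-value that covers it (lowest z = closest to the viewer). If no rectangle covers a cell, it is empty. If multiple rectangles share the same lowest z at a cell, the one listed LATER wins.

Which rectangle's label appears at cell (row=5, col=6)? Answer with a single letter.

Answer: C

Derivation:
Check cell (5,6):
  A: rows 2-5 cols 6-7 z=5 -> covers; best now A (z=5)
  B: rows 2-4 cols 6-7 -> outside (row miss)
  C: rows 4-5 cols 6-7 z=1 -> covers; best now C (z=1)
Winner: C at z=1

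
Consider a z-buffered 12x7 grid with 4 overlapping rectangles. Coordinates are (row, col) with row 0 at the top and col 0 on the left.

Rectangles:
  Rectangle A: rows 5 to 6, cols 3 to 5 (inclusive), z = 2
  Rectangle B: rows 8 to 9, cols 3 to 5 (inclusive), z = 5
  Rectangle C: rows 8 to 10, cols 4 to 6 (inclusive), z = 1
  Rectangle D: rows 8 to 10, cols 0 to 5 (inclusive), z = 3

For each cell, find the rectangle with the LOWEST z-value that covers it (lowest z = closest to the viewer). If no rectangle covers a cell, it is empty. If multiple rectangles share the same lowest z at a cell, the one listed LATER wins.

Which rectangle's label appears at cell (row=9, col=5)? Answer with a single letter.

Answer: C

Derivation:
Check cell (9,5):
  A: rows 5-6 cols 3-5 -> outside (row miss)
  B: rows 8-9 cols 3-5 z=5 -> covers; best now B (z=5)
  C: rows 8-10 cols 4-6 z=1 -> covers; best now C (z=1)
  D: rows 8-10 cols 0-5 z=3 -> covers; best now C (z=1)
Winner: C at z=1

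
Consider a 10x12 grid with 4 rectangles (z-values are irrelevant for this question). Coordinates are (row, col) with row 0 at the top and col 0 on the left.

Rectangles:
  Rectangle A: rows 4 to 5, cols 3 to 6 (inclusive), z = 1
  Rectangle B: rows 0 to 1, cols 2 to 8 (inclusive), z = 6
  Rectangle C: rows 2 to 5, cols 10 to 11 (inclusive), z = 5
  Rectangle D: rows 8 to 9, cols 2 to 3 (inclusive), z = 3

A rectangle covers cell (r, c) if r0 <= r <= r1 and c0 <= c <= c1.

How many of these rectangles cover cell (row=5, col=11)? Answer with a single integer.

Check cell (5,11):
  A: rows 4-5 cols 3-6 -> outside (col miss)
  B: rows 0-1 cols 2-8 -> outside (row miss)
  C: rows 2-5 cols 10-11 -> covers
  D: rows 8-9 cols 2-3 -> outside (row miss)
Count covering = 1

Answer: 1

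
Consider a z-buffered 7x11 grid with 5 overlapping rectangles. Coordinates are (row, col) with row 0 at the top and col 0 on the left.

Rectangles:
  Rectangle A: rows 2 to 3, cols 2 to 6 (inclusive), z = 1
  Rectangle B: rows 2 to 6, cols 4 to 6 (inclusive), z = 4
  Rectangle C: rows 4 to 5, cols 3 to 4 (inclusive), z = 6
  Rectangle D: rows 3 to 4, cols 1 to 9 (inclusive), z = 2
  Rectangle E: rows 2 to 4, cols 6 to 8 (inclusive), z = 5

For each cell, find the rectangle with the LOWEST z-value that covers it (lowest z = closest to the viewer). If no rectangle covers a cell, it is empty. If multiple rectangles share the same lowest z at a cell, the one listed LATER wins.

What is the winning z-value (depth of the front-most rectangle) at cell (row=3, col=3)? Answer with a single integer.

Answer: 1

Derivation:
Check cell (3,3):
  A: rows 2-3 cols 2-6 z=1 -> covers; best now A (z=1)
  B: rows 2-6 cols 4-6 -> outside (col miss)
  C: rows 4-5 cols 3-4 -> outside (row miss)
  D: rows 3-4 cols 1-9 z=2 -> covers; best now A (z=1)
  E: rows 2-4 cols 6-8 -> outside (col miss)
Winner: A at z=1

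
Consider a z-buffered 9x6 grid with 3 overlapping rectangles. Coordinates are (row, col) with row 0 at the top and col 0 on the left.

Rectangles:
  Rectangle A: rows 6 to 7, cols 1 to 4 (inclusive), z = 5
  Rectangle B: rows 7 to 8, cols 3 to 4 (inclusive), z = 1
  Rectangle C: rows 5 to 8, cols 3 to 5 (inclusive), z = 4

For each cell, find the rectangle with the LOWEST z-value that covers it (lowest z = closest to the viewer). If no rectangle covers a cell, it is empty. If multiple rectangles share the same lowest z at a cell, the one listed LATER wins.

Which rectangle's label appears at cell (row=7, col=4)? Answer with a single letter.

Check cell (7,4):
  A: rows 6-7 cols 1-4 z=5 -> covers; best now A (z=5)
  B: rows 7-8 cols 3-4 z=1 -> covers; best now B (z=1)
  C: rows 5-8 cols 3-5 z=4 -> covers; best now B (z=1)
Winner: B at z=1

Answer: B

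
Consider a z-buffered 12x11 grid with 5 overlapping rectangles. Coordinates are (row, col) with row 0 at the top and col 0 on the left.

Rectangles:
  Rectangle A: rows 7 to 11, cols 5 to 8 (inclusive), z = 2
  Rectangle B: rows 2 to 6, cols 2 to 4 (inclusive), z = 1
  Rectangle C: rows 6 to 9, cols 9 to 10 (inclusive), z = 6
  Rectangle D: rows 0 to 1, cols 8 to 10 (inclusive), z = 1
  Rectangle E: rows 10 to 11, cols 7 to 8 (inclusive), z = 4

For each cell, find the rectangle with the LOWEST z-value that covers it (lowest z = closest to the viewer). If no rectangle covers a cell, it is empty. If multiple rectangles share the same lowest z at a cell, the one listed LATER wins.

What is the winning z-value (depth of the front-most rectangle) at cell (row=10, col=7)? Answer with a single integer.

Answer: 2

Derivation:
Check cell (10,7):
  A: rows 7-11 cols 5-8 z=2 -> covers; best now A (z=2)
  B: rows 2-6 cols 2-4 -> outside (row miss)
  C: rows 6-9 cols 9-10 -> outside (row miss)
  D: rows 0-1 cols 8-10 -> outside (row miss)
  E: rows 10-11 cols 7-8 z=4 -> covers; best now A (z=2)
Winner: A at z=2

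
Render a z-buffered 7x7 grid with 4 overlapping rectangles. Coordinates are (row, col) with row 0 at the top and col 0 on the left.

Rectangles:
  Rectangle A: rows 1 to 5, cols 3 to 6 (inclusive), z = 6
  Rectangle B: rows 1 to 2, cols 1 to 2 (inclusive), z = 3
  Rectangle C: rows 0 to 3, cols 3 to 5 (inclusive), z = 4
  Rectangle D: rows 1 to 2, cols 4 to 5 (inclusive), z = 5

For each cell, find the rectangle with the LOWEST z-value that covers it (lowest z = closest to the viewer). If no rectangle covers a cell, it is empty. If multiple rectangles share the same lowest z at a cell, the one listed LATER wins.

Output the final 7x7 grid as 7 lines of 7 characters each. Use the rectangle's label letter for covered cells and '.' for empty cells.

...CCC.
.BBCCCA
.BBCCCA
...CCCA
...AAAA
...AAAA
.......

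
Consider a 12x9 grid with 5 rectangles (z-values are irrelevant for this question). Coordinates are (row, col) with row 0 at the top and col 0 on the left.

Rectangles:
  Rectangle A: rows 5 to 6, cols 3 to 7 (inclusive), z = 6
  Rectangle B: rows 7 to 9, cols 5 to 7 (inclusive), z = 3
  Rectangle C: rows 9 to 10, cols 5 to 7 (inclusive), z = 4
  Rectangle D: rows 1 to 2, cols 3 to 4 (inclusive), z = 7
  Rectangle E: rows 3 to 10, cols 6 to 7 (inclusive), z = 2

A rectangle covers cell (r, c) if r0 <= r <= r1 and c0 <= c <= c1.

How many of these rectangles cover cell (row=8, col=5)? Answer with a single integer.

Check cell (8,5):
  A: rows 5-6 cols 3-7 -> outside (row miss)
  B: rows 7-9 cols 5-7 -> covers
  C: rows 9-10 cols 5-7 -> outside (row miss)
  D: rows 1-2 cols 3-4 -> outside (row miss)
  E: rows 3-10 cols 6-7 -> outside (col miss)
Count covering = 1

Answer: 1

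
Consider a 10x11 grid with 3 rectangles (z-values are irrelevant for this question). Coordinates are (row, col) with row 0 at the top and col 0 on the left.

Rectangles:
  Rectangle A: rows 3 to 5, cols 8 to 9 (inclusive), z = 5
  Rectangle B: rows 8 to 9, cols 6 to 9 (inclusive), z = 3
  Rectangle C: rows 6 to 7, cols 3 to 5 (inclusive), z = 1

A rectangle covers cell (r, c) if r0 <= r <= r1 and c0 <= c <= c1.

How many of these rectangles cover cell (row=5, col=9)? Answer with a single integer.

Answer: 1

Derivation:
Check cell (5,9):
  A: rows 3-5 cols 8-9 -> covers
  B: rows 8-9 cols 6-9 -> outside (row miss)
  C: rows 6-7 cols 3-5 -> outside (row miss)
Count covering = 1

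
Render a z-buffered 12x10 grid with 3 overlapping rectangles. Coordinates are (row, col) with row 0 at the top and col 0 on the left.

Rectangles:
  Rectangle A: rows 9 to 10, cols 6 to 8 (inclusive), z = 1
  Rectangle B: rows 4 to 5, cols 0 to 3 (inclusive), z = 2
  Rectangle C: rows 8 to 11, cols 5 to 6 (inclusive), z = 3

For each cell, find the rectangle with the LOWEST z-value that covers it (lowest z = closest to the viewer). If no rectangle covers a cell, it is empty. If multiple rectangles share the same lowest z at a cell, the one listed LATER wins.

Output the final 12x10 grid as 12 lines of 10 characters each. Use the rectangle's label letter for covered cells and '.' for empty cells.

..........
..........
..........
..........
BBBB......
BBBB......
..........
..........
.....CC...
.....CAAA.
.....CAAA.
.....CC...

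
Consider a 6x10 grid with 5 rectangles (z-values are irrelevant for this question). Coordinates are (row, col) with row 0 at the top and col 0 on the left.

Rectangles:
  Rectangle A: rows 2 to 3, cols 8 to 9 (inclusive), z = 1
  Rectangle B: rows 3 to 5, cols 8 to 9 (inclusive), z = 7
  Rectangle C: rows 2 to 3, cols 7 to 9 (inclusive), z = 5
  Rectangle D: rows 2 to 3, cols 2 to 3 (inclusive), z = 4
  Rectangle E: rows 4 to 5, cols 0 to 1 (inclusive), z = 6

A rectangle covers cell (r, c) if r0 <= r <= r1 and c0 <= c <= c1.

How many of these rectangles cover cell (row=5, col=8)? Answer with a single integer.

Check cell (5,8):
  A: rows 2-3 cols 8-9 -> outside (row miss)
  B: rows 3-5 cols 8-9 -> covers
  C: rows 2-3 cols 7-9 -> outside (row miss)
  D: rows 2-3 cols 2-3 -> outside (row miss)
  E: rows 4-5 cols 0-1 -> outside (col miss)
Count covering = 1

Answer: 1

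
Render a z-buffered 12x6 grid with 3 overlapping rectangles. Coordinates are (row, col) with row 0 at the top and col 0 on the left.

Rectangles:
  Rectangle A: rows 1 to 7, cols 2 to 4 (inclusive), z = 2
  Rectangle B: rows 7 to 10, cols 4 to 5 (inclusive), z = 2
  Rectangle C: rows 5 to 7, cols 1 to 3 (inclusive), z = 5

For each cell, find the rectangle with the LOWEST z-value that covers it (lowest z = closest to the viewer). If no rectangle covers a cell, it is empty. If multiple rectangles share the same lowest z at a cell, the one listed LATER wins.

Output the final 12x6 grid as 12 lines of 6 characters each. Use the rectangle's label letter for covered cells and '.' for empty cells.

......
..AAA.
..AAA.
..AAA.
..AAA.
.CAAA.
.CAAA.
.CAABB
....BB
....BB
....BB
......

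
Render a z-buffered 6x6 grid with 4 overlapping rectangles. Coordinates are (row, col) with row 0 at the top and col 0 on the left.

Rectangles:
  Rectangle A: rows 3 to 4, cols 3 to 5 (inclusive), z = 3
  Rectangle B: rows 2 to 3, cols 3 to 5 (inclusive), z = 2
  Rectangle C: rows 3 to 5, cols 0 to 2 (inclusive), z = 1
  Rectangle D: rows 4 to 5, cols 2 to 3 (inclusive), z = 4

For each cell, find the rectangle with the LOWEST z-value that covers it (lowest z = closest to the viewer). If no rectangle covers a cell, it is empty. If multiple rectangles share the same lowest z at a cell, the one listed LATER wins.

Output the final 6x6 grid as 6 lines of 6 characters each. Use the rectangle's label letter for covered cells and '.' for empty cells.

......
......
...BBB
CCCBBB
CCCAAA
CCCD..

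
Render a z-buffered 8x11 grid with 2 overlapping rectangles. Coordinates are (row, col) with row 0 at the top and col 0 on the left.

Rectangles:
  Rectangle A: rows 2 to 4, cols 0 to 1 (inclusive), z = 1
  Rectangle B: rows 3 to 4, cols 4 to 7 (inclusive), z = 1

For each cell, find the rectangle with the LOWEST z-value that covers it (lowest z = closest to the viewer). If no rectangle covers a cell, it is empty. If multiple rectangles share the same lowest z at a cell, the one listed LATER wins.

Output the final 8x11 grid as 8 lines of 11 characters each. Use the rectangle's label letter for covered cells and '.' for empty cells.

...........
...........
AA.........
AA..BBBB...
AA..BBBB...
...........
...........
...........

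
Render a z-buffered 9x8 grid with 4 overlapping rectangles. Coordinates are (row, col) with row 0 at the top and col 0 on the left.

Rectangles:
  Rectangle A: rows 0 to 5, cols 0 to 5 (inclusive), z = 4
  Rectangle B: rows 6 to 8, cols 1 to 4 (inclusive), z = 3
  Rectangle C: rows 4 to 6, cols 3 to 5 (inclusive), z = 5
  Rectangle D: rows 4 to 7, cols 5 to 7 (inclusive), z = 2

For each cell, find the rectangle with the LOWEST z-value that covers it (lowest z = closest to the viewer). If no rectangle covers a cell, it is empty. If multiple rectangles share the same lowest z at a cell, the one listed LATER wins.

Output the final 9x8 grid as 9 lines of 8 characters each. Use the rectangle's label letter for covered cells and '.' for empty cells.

AAAAAA..
AAAAAA..
AAAAAA..
AAAAAA..
AAAAADDD
AAAAADDD
.BBBBDDD
.BBBBDDD
.BBBB...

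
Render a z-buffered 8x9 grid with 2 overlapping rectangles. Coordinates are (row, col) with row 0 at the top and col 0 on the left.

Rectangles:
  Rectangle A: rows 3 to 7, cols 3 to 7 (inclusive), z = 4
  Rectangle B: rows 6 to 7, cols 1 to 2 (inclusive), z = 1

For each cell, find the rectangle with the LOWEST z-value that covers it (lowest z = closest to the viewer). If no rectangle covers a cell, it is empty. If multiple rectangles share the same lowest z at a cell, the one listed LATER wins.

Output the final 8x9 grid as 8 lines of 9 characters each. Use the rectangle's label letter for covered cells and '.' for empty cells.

.........
.........
.........
...AAAAA.
...AAAAA.
...AAAAA.
.BBAAAAA.
.BBAAAAA.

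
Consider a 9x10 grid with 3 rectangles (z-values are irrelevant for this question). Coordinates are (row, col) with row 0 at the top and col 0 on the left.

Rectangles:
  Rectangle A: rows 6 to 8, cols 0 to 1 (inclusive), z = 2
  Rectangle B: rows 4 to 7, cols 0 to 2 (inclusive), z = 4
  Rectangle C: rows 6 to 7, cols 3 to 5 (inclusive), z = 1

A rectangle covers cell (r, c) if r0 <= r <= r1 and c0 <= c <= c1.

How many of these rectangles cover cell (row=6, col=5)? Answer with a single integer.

Answer: 1

Derivation:
Check cell (6,5):
  A: rows 6-8 cols 0-1 -> outside (col miss)
  B: rows 4-7 cols 0-2 -> outside (col miss)
  C: rows 6-7 cols 3-5 -> covers
Count covering = 1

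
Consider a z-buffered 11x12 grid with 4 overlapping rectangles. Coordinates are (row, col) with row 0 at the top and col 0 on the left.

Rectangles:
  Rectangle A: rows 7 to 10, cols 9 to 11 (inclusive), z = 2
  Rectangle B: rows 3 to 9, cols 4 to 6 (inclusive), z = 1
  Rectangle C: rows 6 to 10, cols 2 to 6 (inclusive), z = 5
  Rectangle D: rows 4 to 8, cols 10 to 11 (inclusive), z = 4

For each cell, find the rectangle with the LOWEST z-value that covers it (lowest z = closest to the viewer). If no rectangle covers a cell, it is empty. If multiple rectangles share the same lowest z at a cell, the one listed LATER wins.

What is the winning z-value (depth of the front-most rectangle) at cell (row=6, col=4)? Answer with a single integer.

Answer: 1

Derivation:
Check cell (6,4):
  A: rows 7-10 cols 9-11 -> outside (row miss)
  B: rows 3-9 cols 4-6 z=1 -> covers; best now B (z=1)
  C: rows 6-10 cols 2-6 z=5 -> covers; best now B (z=1)
  D: rows 4-8 cols 10-11 -> outside (col miss)
Winner: B at z=1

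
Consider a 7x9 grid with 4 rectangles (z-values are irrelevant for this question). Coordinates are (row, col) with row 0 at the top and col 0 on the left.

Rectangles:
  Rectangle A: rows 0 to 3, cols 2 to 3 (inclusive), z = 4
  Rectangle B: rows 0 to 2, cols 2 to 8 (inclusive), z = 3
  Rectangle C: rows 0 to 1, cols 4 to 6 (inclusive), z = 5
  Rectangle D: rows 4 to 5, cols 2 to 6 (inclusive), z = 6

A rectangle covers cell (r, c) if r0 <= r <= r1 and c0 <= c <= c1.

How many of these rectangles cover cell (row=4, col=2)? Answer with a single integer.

Answer: 1

Derivation:
Check cell (4,2):
  A: rows 0-3 cols 2-3 -> outside (row miss)
  B: rows 0-2 cols 2-8 -> outside (row miss)
  C: rows 0-1 cols 4-6 -> outside (row miss)
  D: rows 4-5 cols 2-6 -> covers
Count covering = 1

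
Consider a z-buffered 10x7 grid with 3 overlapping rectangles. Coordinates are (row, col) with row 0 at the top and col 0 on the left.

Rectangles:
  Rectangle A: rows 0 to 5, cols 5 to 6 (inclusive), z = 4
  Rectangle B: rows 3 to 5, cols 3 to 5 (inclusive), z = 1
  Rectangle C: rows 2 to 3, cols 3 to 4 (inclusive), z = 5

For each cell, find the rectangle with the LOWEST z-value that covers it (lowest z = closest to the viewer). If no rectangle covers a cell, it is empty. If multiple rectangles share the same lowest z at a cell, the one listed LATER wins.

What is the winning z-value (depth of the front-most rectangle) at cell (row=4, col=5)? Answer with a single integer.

Answer: 1

Derivation:
Check cell (4,5):
  A: rows 0-5 cols 5-6 z=4 -> covers; best now A (z=4)
  B: rows 3-5 cols 3-5 z=1 -> covers; best now B (z=1)
  C: rows 2-3 cols 3-4 -> outside (row miss)
Winner: B at z=1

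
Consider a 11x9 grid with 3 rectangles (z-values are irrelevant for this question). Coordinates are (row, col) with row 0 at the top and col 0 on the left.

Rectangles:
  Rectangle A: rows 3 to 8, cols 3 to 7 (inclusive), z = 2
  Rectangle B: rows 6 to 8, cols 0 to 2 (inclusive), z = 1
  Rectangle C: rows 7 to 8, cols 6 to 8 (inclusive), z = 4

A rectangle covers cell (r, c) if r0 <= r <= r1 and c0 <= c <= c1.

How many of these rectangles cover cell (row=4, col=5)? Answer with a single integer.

Check cell (4,5):
  A: rows 3-8 cols 3-7 -> covers
  B: rows 6-8 cols 0-2 -> outside (row miss)
  C: rows 7-8 cols 6-8 -> outside (row miss)
Count covering = 1

Answer: 1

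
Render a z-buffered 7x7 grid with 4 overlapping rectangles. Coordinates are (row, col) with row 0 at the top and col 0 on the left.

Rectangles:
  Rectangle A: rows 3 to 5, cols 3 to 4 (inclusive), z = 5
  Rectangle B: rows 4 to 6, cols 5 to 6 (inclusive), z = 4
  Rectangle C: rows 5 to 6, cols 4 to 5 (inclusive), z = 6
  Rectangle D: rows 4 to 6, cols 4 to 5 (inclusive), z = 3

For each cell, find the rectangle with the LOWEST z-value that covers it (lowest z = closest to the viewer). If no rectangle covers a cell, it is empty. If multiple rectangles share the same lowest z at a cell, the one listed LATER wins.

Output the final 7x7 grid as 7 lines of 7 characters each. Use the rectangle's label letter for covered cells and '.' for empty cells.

.......
.......
.......
...AA..
...ADDB
...ADDB
....DDB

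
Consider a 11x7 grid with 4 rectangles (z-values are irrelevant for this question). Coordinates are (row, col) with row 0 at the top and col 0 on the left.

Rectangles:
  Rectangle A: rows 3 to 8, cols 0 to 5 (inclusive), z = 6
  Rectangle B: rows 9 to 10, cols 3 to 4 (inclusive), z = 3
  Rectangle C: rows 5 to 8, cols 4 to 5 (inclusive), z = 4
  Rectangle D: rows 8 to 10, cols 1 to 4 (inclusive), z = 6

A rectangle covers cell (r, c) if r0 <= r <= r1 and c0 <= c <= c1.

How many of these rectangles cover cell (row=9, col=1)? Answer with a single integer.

Check cell (9,1):
  A: rows 3-8 cols 0-5 -> outside (row miss)
  B: rows 9-10 cols 3-4 -> outside (col miss)
  C: rows 5-8 cols 4-5 -> outside (row miss)
  D: rows 8-10 cols 1-4 -> covers
Count covering = 1

Answer: 1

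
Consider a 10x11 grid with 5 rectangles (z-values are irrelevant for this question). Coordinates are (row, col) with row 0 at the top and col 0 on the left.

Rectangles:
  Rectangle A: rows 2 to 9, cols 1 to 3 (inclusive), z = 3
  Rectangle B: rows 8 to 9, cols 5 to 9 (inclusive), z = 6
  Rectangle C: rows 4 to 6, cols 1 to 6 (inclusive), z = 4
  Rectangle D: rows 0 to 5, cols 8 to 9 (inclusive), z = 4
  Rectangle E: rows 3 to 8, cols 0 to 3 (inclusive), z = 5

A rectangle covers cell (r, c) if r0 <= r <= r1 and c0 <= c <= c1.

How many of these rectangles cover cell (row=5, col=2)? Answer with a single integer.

Answer: 3

Derivation:
Check cell (5,2):
  A: rows 2-9 cols 1-3 -> covers
  B: rows 8-9 cols 5-9 -> outside (row miss)
  C: rows 4-6 cols 1-6 -> covers
  D: rows 0-5 cols 8-9 -> outside (col miss)
  E: rows 3-8 cols 0-3 -> covers
Count covering = 3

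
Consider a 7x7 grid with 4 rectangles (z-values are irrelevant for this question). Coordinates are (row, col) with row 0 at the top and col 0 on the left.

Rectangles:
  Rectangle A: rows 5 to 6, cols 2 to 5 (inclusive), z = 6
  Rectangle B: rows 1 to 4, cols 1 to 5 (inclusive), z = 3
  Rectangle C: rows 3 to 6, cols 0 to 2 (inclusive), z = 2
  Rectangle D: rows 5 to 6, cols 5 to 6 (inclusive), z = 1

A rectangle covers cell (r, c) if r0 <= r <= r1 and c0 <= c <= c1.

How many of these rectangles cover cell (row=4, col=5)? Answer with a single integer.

Check cell (4,5):
  A: rows 5-6 cols 2-5 -> outside (row miss)
  B: rows 1-4 cols 1-5 -> covers
  C: rows 3-6 cols 0-2 -> outside (col miss)
  D: rows 5-6 cols 5-6 -> outside (row miss)
Count covering = 1

Answer: 1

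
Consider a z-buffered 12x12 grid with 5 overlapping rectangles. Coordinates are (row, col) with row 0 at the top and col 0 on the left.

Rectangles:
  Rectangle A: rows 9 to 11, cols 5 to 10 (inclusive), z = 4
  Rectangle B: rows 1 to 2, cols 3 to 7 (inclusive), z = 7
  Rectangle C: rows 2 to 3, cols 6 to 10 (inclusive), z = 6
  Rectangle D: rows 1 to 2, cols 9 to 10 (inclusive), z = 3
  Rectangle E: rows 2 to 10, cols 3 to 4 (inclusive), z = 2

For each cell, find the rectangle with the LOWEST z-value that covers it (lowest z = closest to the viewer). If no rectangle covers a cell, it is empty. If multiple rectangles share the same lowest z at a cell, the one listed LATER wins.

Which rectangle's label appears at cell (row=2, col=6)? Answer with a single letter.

Answer: C

Derivation:
Check cell (2,6):
  A: rows 9-11 cols 5-10 -> outside (row miss)
  B: rows 1-2 cols 3-7 z=7 -> covers; best now B (z=7)
  C: rows 2-3 cols 6-10 z=6 -> covers; best now C (z=6)
  D: rows 1-2 cols 9-10 -> outside (col miss)
  E: rows 2-10 cols 3-4 -> outside (col miss)
Winner: C at z=6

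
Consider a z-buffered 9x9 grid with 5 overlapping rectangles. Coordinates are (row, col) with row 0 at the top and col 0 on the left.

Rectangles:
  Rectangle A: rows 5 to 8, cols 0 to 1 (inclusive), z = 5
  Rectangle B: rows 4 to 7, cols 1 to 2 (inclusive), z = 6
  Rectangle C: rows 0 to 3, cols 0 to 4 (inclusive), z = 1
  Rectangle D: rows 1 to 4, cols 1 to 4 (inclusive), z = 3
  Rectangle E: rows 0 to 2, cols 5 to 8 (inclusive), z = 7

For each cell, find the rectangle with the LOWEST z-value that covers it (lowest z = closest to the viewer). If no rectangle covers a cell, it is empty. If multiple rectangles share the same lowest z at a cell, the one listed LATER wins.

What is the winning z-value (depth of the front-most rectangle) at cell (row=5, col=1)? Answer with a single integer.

Check cell (5,1):
  A: rows 5-8 cols 0-1 z=5 -> covers; best now A (z=5)
  B: rows 4-7 cols 1-2 z=6 -> covers; best now A (z=5)
  C: rows 0-3 cols 0-4 -> outside (row miss)
  D: rows 1-4 cols 1-4 -> outside (row miss)
  E: rows 0-2 cols 5-8 -> outside (row miss)
Winner: A at z=5

Answer: 5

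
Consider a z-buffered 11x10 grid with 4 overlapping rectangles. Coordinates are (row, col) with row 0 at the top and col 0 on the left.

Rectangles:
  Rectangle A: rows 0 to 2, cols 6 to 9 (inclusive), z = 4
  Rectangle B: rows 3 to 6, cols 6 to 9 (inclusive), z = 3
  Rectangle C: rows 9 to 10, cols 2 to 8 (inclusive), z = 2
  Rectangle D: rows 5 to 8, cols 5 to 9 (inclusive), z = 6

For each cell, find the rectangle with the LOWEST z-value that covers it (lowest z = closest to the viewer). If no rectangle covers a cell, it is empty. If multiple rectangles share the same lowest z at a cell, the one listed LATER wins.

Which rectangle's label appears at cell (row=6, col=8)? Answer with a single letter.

Answer: B

Derivation:
Check cell (6,8):
  A: rows 0-2 cols 6-9 -> outside (row miss)
  B: rows 3-6 cols 6-9 z=3 -> covers; best now B (z=3)
  C: rows 9-10 cols 2-8 -> outside (row miss)
  D: rows 5-8 cols 5-9 z=6 -> covers; best now B (z=3)
Winner: B at z=3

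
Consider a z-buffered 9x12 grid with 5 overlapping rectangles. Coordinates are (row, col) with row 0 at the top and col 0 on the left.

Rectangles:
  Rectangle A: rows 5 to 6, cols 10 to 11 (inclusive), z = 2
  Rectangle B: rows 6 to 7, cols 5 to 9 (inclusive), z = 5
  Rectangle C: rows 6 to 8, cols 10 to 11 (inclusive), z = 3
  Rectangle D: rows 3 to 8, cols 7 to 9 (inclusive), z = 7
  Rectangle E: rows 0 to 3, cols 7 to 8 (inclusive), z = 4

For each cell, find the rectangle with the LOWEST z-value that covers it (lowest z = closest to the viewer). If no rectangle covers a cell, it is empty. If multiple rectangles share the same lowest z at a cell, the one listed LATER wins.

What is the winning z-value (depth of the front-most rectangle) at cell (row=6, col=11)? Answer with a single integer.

Answer: 2

Derivation:
Check cell (6,11):
  A: rows 5-6 cols 10-11 z=2 -> covers; best now A (z=2)
  B: rows 6-7 cols 5-9 -> outside (col miss)
  C: rows 6-8 cols 10-11 z=3 -> covers; best now A (z=2)
  D: rows 3-8 cols 7-9 -> outside (col miss)
  E: rows 0-3 cols 7-8 -> outside (row miss)
Winner: A at z=2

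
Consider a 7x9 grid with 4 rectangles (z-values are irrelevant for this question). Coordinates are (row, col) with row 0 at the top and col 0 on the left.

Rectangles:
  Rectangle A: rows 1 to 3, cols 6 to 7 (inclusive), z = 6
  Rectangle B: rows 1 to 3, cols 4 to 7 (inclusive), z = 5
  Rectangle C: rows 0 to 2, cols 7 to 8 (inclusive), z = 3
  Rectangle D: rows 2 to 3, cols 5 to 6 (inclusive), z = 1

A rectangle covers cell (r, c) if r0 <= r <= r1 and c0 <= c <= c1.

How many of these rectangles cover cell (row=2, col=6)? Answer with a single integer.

Answer: 3

Derivation:
Check cell (2,6):
  A: rows 1-3 cols 6-7 -> covers
  B: rows 1-3 cols 4-7 -> covers
  C: rows 0-2 cols 7-8 -> outside (col miss)
  D: rows 2-3 cols 5-6 -> covers
Count covering = 3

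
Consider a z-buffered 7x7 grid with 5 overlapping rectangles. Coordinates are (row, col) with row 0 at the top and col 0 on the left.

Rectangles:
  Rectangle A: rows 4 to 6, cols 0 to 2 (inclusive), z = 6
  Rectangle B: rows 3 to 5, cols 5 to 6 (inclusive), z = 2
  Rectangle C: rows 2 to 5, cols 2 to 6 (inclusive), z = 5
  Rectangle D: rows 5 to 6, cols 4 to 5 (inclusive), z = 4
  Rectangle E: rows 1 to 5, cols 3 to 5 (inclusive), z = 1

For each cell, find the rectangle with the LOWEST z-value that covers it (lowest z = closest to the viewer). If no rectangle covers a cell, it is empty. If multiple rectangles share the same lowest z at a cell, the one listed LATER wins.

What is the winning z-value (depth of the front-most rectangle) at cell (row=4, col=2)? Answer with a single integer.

Answer: 5

Derivation:
Check cell (4,2):
  A: rows 4-6 cols 0-2 z=6 -> covers; best now A (z=6)
  B: rows 3-5 cols 5-6 -> outside (col miss)
  C: rows 2-5 cols 2-6 z=5 -> covers; best now C (z=5)
  D: rows 5-6 cols 4-5 -> outside (row miss)
  E: rows 1-5 cols 3-5 -> outside (col miss)
Winner: C at z=5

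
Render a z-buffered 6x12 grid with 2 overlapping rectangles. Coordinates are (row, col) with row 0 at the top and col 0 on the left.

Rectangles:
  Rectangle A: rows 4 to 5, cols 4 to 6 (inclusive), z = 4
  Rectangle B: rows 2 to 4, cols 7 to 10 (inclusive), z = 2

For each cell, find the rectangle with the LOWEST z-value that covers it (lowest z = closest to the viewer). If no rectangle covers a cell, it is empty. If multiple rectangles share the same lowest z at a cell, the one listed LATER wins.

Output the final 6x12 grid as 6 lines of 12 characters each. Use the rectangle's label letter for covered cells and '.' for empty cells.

............
............
.......BBBB.
.......BBBB.
....AAABBBB.
....AAA.....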